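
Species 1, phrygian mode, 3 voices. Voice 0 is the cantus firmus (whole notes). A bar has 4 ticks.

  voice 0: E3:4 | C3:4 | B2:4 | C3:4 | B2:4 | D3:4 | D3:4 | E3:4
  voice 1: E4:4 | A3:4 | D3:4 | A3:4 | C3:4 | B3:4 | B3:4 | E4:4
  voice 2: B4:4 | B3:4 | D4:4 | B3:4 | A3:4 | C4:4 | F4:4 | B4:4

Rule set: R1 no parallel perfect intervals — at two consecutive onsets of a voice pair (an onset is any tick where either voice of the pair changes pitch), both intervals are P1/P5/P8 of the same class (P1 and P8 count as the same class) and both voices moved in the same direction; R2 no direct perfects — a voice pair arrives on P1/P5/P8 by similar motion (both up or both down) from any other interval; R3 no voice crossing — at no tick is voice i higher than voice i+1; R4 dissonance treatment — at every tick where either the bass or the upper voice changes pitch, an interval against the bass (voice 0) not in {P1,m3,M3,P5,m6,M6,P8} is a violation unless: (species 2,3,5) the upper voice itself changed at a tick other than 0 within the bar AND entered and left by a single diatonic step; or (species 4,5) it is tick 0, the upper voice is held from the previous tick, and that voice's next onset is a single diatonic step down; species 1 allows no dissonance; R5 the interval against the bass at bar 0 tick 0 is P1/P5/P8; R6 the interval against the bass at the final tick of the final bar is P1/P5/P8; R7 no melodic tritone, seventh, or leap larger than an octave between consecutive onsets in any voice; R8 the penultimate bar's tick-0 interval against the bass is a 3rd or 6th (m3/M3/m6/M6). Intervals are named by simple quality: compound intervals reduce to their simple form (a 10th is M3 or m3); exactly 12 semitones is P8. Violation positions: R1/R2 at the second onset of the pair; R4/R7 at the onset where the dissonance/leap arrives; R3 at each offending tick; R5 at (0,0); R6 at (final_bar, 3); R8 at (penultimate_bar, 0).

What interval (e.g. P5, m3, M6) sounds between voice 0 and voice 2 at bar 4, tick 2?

voice 0=B2 voice 2=A3 -> m7

m7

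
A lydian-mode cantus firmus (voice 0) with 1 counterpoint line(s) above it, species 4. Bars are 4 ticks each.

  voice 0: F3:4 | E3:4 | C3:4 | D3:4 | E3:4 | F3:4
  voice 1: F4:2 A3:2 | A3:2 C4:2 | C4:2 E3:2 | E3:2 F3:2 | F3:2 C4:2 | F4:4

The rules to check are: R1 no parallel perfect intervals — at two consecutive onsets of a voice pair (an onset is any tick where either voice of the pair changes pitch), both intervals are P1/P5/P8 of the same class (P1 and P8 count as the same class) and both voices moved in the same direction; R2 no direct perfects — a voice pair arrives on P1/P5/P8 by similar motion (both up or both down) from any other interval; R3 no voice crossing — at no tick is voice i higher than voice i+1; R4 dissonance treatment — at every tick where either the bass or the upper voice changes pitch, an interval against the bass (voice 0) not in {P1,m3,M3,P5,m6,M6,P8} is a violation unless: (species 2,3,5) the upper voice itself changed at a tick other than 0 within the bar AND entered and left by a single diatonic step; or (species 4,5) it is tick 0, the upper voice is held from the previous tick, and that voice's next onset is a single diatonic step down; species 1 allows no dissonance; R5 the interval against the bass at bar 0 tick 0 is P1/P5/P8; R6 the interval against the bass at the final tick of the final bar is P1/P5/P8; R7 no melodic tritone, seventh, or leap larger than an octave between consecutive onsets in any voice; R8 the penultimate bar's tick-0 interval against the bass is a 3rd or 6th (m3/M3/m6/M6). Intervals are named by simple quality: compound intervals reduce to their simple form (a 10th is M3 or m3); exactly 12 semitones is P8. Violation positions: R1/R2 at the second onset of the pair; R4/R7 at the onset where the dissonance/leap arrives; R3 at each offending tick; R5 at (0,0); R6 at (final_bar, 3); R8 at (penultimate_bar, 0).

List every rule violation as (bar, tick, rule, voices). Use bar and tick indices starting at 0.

(1, 0, R4, (0, 1))
(3, 0, R4, (0, 1))
(4, 0, R4, (0, 1))
(4, 0, R8, (0, 1))
(5, 0, R2, (0, 1))

bar 0: v0=F3 v1=F4 downbeat P8
bar 1: v0=E3 v1=A3 downbeat P4
bar 2: v0=C3 v1=C4 downbeat P8
bar 3: v0=D3 v1=E3 downbeat M2
bar 4: v0=E3 v1=F3 downbeat m2
bar 5: v0=F3 v1=F4 downbeat P8
  -> R4 @ bar 1 tick 0 v(0, 1): E3/A3 P4 untreated
  -> R4 @ bar 3 tick 0 v(0, 1): D3/E3 M2 untreated
  -> R4 @ bar 4 tick 0 v(0, 1): E3/F3 m2 untreated
  -> R8 @ bar 4 tick 0 v(0, 1): penult m2 not 3rd/6th
  -> R2 @ bar 5 tick 0 v(0, 1): E3/C4 m6 -> F3/F4 P8 similar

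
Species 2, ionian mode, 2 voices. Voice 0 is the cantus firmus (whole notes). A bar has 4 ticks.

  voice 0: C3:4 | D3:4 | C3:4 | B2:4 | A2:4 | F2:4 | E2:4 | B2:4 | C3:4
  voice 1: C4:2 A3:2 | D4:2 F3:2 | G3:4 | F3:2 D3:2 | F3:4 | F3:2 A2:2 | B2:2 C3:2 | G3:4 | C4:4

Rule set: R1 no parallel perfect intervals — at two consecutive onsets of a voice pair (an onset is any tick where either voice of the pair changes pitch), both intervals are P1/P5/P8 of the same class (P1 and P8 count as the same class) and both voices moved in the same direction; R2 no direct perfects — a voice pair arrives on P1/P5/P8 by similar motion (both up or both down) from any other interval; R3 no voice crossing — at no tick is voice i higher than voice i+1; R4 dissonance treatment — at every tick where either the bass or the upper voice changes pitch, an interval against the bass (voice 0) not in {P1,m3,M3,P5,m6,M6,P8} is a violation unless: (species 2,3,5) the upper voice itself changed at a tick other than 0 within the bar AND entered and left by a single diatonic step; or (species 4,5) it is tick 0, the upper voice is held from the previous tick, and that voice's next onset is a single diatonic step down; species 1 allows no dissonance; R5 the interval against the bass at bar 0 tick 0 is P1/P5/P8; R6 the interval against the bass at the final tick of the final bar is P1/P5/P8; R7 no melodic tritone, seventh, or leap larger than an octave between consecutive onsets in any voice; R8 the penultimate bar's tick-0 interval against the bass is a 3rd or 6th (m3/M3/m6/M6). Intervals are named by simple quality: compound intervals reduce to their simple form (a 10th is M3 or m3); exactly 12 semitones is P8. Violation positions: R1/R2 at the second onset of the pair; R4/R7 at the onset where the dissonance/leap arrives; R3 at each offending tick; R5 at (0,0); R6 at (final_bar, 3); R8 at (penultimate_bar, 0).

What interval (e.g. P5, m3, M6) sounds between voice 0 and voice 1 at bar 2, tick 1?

voice 0=C3 voice 1=G3 -> P5

P5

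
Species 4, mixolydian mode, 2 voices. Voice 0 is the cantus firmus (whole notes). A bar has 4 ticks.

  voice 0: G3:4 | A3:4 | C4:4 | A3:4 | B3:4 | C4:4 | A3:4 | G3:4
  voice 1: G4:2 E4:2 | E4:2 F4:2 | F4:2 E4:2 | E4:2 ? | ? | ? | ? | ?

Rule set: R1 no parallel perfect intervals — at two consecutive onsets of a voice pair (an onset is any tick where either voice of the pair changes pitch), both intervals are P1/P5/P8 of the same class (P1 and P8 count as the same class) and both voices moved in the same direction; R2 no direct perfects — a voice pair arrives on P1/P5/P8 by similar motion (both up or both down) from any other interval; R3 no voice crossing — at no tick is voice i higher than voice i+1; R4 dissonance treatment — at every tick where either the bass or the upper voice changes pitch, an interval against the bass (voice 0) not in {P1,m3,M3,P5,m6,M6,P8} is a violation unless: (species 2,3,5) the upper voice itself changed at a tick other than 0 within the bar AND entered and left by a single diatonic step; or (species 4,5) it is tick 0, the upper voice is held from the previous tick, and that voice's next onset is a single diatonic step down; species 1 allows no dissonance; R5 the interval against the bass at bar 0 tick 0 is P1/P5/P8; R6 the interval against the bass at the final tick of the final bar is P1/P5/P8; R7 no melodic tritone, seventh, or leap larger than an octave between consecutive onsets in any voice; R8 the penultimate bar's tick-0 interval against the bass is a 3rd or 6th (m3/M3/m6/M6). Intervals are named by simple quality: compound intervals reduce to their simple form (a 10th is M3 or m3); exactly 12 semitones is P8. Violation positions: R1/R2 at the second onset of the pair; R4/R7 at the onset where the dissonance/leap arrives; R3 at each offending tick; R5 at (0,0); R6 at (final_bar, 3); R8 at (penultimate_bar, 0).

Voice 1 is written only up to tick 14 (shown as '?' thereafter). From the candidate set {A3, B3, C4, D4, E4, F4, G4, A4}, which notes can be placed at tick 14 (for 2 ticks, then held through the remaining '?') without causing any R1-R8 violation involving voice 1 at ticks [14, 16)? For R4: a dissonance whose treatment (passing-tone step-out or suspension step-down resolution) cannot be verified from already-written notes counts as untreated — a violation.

A3: legal
B3: violates R4
C4: legal
D4: violates R4
E4: legal
F4: legal
G4: violates R4
A4: legal

{A3, A4, C4, E4, F4}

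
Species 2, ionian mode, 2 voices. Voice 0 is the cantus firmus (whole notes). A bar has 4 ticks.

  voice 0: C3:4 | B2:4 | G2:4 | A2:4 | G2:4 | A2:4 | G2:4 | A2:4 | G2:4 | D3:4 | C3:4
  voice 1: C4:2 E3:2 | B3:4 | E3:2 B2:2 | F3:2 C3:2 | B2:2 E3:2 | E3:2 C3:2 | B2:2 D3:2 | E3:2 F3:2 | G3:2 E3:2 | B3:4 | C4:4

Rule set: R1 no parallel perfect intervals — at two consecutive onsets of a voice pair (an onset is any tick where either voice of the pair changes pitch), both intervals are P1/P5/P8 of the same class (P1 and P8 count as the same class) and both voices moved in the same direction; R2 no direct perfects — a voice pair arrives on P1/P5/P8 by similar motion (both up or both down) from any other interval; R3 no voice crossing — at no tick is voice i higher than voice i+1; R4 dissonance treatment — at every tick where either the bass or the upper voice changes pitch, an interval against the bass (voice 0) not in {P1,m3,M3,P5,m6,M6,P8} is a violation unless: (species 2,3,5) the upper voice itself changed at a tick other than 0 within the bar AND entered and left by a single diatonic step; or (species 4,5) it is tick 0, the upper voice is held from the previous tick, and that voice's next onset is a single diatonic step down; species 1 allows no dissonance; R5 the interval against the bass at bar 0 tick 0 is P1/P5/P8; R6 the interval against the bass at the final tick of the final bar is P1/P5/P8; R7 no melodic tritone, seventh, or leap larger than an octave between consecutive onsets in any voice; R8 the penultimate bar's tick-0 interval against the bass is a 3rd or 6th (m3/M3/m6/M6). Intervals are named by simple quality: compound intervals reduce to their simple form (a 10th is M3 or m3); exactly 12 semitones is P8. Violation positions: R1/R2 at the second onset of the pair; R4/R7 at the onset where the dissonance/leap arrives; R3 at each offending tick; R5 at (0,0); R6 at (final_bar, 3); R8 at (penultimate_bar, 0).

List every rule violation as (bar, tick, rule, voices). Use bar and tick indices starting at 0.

bar 0: v0=C3 v1=C4 downbeat P8
bar 1: v0=B2 v1=B3 downbeat P8
bar 2: v0=G2 v1=E3 downbeat M6
bar 3: v0=A2 v1=F3 downbeat m6
bar 4: v0=G2 v1=B2 downbeat M3
bar 5: v0=A2 v1=E3 downbeat P5
bar 6: v0=G2 v1=B2 downbeat M3
bar 7: v0=A2 v1=E3 downbeat P5
bar 8: v0=G2 v1=G3 downbeat P8
bar 9: v0=D3 v1=B3 downbeat M6
bar 10: v0=C3 v1=C4 downbeat P8
  -> R7 @ bar 3 tick 0 v(1,): B2->F3 leap 6st
  -> R1 @ bar 7 tick 0 v(0, 1): G2/D3 P5 -> A2/E3 P5 similar

(3, 0, R7, (1,))
(7, 0, R1, (0, 1))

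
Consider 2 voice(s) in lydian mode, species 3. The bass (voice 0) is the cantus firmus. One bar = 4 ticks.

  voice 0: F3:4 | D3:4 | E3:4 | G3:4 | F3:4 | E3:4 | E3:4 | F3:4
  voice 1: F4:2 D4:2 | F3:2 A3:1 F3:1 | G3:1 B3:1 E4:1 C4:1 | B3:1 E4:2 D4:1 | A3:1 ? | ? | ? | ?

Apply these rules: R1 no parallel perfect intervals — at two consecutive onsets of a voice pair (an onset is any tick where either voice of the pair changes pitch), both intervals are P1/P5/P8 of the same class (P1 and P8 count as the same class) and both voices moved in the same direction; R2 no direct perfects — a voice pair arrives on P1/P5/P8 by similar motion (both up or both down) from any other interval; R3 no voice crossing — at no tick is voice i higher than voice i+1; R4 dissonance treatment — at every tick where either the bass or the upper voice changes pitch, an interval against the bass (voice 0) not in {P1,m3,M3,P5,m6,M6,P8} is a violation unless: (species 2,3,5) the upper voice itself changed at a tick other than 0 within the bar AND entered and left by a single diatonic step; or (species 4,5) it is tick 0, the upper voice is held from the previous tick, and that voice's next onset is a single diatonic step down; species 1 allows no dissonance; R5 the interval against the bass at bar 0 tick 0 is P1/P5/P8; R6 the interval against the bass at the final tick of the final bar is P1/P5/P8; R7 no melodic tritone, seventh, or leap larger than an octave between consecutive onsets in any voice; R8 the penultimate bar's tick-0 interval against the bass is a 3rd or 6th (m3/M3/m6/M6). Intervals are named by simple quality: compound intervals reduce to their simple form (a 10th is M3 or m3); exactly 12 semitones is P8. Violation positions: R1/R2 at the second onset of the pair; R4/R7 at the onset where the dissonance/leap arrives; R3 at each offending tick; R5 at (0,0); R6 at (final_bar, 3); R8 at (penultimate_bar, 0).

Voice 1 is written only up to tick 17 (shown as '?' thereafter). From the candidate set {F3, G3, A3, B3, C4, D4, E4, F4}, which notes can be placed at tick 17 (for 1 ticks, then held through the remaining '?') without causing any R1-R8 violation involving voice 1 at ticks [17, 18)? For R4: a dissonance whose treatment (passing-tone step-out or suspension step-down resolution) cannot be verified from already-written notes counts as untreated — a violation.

{A3, C4, D4, F3, F4}

F3: legal
G3: violates R4
A3: legal
B3: violates R4
C4: legal
D4: legal
E4: violates R4
F4: legal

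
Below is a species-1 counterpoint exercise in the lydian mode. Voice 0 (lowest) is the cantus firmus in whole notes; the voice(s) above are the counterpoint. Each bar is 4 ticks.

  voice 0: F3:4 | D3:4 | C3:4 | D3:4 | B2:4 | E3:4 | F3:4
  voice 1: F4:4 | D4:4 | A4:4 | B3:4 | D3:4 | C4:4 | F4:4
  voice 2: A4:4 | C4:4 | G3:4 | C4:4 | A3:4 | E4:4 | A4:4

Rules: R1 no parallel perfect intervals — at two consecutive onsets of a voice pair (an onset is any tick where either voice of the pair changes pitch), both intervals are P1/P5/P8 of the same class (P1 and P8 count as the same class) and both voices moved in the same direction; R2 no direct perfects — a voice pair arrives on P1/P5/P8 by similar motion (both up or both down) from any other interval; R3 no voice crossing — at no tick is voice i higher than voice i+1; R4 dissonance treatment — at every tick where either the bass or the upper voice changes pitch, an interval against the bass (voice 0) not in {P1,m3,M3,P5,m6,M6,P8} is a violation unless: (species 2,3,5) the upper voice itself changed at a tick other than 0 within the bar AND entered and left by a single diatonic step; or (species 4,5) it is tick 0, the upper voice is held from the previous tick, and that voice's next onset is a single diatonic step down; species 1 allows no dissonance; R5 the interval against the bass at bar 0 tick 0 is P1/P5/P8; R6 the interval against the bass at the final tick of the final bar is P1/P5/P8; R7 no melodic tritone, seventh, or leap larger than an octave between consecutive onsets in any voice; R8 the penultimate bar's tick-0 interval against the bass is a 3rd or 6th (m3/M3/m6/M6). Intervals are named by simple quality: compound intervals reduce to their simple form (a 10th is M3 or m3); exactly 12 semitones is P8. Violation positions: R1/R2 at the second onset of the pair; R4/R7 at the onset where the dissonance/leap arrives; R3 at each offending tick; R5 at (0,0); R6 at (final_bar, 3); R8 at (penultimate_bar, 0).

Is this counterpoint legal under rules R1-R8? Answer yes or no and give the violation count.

bar 0: v0=F3 v1=F4 v2=A4 (M3)
bar 1: v0=D3 v1=D4 v2=C4 (m7)
bar 2: v0=C3 v1=A4 v2=G3 (P5)
bar 3: v0=D3 v1=B3 v2=C4 (m7)
bar 4: v0=B2 v1=D3 v2=A3 (m7)
bar 5: v0=E3 v1=C4 v2=E4 (P8)
bar 6: v0=F3 v1=F4 v2=A4 (M3)
  R5 @ bar0.0: opens on M3
  R1 @ bar1.0: F3/F4 P8 -> D3/D4 P8 similar
  R3 @ bar1.0: D4 above C4
  R4 @ bar1.0: D3/C4 m7 untreated
  R3 @ bar1.1: D4 above C4
  R3 @ bar1.2: D4 above C4
  R3 @ bar1.3: D4 above C4
  R2 @ bar2.0: D3/C4 m7 -> C3/G3 P5 similar
  R3 @ bar2.0: A4 above G3
  R3 @ bar2.1: A4 above G3
  R3 @ bar2.2: A4 above G3
  R3 @ bar2.3: A4 above G3
  R4 @ bar3.0: D3/C4 m7 untreated
  R7 @ bar3.0: A4->B3 leap 10st
  R2 @ bar4.0: B3/C4 m2 -> D3/A3 P5 similar
  R4 @ bar4.0: B2/A3 m7 untreated
  R2 @ bar5.0: B2/A3 m7 -> E3/E4 P8 similar
  R7 @ bar5.0: D3->C4 leap 10st
  R8 @ bar5.0: penult P8 not 3rd/6th
  R2 @ bar6.0: E3/C4 m6 -> F3/F4 P8 similar
  R6 @ bar6.3: closes on M3

No (21 violations)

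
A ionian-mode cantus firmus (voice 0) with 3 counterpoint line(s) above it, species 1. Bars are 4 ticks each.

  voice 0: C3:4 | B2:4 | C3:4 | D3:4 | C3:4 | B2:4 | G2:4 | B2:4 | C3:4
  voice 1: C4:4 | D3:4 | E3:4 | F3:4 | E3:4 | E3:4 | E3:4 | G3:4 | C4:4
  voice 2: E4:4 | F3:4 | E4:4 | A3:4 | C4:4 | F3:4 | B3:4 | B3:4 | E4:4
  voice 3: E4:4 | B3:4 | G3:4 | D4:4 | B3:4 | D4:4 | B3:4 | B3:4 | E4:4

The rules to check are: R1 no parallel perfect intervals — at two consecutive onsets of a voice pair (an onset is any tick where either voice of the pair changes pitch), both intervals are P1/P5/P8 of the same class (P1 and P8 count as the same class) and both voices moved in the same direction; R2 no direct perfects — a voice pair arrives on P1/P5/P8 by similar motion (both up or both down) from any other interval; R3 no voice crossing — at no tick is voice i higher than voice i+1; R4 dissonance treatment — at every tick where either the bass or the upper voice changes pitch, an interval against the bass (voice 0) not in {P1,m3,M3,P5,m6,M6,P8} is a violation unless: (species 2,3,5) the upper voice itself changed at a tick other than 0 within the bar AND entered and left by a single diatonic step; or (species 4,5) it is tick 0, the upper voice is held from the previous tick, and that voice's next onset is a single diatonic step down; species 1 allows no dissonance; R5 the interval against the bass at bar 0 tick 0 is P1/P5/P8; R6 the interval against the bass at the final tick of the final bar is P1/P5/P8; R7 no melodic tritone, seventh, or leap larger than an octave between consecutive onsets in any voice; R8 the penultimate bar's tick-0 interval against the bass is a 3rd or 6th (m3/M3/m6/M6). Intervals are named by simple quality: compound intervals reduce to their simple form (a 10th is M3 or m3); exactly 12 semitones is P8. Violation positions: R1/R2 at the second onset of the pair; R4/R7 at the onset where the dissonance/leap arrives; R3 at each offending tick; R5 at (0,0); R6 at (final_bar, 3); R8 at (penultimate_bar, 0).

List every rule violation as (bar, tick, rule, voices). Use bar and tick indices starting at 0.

(0, 0, R5, (0, 2))
(0, 0, R5, (0, 3))
(1, 0, R2, (0, 3))
(1, 0, R4, (0, 2))
(1, 0, R7, (1,))
(1, 0, R7, (2,))
(2, 0, R2, (1, 2))
(2, 0, R3, (2, 3))
(2, 0, R7, (2,))
(2, 1, R3, (2, 3))
(2, 2, R3, (2, 3))
(2, 3, R3, (2, 3))
(3, 0, R2, (0, 3))
(4, 0, R2, (1, 3))
(4, 0, R3, (2, 3))
(4, 0, R4, (0, 3))
(4, 1, R3, (2, 3))
(4, 2, R3, (2, 3))
(4, 3, R3, (2, 3))
(5, 0, R4, (0, 1))
(5, 0, R4, (0, 2))
(6, 0, R7, (2,))
(7, 0, R8, (0, 2))
(7, 0, R8, (0, 3))
(8, 0, R1, (2, 3))
(8, 0, R2, (0, 1))
(8, 3, R6, (0, 2))
(8, 3, R6, (0, 3))

bar 0: v0=C3 v1=C4 v2=E4 v3=E4 downbeat M3
bar 1: v0=B2 v1=D3 v2=F3 v3=B3 downbeat P8
bar 2: v0=C3 v1=E3 v2=E4 v3=G3 downbeat P5
bar 3: v0=D3 v1=F3 v2=A3 v3=D4 downbeat P8
bar 4: v0=C3 v1=E3 v2=C4 v3=B3 downbeat M7
bar 5: v0=B2 v1=E3 v2=F3 v3=D4 downbeat m3
bar 6: v0=G2 v1=E3 v2=B3 v3=B3 downbeat M3
bar 7: v0=B2 v1=G3 v2=B3 v3=B3 downbeat P8
bar 8: v0=C3 v1=C4 v2=E4 v3=E4 downbeat M3
  -> R5 @ bar 0 tick 0 v(0, 2): opens on M3
  -> R5 @ bar 0 tick 0 v(0, 3): opens on M3
  -> R2 @ bar 1 tick 0 v(0, 3): C3/E4 M3 -> B2/B3 P8 similar
  -> R4 @ bar 1 tick 0 v(0, 2): B2/F3 TT untreated
  -> R7 @ bar 1 tick 0 v(1,): C4->D3 leap 10st
  -> R7 @ bar 1 tick 0 v(2,): E4->F3 leap 11st
  -> R2 @ bar 2 tick 0 v(1, 2): D3/F3 m3 -> E3/E4 P8 similar
  -> R3 @ bar 2 tick 0 v(2, 3): E4 above G3
  -> R7 @ bar 2 tick 0 v(2,): F3->E4 leap 11st
  -> R3 @ bar 2 tick 1 v(2, 3): E4 above G3
  -> R3 @ bar 2 tick 2 v(2, 3): E4 above G3
  -> R3 @ bar 2 tick 3 v(2, 3): E4 above G3
  -> R2 @ bar 3 tick 0 v(0, 3): C3/G3 P5 -> D3/D4 P8 similar
  -> R2 @ bar 4 tick 0 v(1, 3): F3/D4 M6 -> E3/B3 P5 similar
  -> R3 @ bar 4 tick 0 v(2, 3): C4 above B3
  -> R4 @ bar 4 tick 0 v(0, 3): C3/B3 M7 untreated
  -> R3 @ bar 4 tick 1 v(2, 3): C4 above B3
  -> R3 @ bar 4 tick 2 v(2, 3): C4 above B3
  -> R3 @ bar 4 tick 3 v(2, 3): C4 above B3
  -> R4 @ bar 5 tick 0 v(0, 1): B2/E3 P4 untreated
  -> R4 @ bar 5 tick 0 v(0, 2): B2/F3 TT untreated
  -> R7 @ bar 6 tick 0 v(2,): F3->B3 leap 6st
  -> R8 @ bar 7 tick 0 v(0, 2): penult P8 not 3rd/6th
  -> R8 @ bar 7 tick 0 v(0, 3): penult P8 not 3rd/6th
  -> R1 @ bar 8 tick 0 v(2, 3): B3/B3 P1 -> E4/E4 P1 similar
  -> R2 @ bar 8 tick 0 v(0, 1): B2/G3 m6 -> C3/C4 P8 similar
  -> R6 @ bar 8 tick 3 v(0, 2): closes on M3
  -> R6 @ bar 8 tick 3 v(0, 3): closes on M3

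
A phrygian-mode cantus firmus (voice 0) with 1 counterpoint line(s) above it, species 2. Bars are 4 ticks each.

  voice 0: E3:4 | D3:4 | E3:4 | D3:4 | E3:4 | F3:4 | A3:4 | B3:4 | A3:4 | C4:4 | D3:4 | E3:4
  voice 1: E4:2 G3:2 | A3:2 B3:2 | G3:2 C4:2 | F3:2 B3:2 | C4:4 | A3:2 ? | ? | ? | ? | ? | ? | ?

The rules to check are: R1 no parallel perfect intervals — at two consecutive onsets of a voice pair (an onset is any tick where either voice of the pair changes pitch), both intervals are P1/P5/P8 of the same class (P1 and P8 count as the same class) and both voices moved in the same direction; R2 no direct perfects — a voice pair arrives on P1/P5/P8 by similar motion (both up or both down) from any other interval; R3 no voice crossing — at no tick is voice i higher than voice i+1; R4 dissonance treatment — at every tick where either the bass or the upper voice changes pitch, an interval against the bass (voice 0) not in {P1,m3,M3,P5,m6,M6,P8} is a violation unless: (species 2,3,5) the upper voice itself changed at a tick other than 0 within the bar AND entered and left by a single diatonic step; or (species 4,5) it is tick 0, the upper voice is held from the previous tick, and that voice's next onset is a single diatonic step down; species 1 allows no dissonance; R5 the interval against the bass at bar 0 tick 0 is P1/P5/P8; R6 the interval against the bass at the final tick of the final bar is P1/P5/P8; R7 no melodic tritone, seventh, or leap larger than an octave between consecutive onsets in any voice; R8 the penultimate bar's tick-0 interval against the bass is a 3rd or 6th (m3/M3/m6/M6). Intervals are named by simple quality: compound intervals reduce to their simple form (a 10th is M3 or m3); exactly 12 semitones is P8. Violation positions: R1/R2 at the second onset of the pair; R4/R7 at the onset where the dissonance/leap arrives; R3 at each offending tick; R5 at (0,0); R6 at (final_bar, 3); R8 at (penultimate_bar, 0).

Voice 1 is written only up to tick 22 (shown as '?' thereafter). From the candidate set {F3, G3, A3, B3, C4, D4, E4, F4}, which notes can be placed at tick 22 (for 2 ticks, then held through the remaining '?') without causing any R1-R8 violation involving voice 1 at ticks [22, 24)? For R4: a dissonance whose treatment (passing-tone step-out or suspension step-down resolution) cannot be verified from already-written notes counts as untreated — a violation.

{A3, C4, D4, F3, F4}

F3: legal
G3: violates R4
A3: legal
B3: violates R4
C4: legal
D4: legal
E4: violates R4
F4: legal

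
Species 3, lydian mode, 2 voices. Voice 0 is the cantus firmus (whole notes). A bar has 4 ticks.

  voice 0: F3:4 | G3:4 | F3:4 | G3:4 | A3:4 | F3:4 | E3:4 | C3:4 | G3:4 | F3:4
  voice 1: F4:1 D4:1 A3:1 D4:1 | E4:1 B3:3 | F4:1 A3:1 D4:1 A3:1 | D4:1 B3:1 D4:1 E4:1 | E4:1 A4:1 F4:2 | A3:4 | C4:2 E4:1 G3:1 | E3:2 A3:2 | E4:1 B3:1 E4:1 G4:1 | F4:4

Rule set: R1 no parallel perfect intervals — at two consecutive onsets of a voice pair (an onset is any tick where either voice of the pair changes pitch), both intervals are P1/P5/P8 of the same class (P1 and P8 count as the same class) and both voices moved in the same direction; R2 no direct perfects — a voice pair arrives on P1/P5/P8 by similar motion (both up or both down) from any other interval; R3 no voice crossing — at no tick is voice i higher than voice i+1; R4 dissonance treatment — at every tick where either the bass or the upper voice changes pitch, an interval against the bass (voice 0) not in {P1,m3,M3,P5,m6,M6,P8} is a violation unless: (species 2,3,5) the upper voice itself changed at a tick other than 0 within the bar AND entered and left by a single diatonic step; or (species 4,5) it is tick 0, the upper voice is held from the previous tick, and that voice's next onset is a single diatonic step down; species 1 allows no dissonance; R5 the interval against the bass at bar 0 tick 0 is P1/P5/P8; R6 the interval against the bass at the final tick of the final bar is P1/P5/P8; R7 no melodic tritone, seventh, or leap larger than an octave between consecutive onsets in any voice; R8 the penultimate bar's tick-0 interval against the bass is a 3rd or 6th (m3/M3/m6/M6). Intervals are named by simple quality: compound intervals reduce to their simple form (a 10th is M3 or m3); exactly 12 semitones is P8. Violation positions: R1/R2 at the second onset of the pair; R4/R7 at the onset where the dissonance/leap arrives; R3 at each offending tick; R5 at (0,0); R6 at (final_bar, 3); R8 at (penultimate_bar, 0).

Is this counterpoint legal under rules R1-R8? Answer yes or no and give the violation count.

No (3 violations)

bar 0: v0=F3 v1=F4 (P8)
bar 1: v0=G3 v1=E4 (M6)
bar 2: v0=F3 v1=F4 (P8)
bar 3: v0=G3 v1=D4 (P5)
bar 4: v0=A3 v1=E4 (P5)
bar 5: v0=F3 v1=A3 (M3)
bar 6: v0=E3 v1=C4 (m6)
bar 7: v0=C3 v1=E3 (M3)
bar 8: v0=G3 v1=E4 (M6)
bar 9: v0=F3 v1=F4 (P8)
  R7 @ bar2.0: B3->F4 leap 6st
  R2 @ bar3.0: F3/A3 M3 -> G3/D4 P5 similar
  R1 @ bar9.0: G3/G4 P8 -> F3/F4 P8 similar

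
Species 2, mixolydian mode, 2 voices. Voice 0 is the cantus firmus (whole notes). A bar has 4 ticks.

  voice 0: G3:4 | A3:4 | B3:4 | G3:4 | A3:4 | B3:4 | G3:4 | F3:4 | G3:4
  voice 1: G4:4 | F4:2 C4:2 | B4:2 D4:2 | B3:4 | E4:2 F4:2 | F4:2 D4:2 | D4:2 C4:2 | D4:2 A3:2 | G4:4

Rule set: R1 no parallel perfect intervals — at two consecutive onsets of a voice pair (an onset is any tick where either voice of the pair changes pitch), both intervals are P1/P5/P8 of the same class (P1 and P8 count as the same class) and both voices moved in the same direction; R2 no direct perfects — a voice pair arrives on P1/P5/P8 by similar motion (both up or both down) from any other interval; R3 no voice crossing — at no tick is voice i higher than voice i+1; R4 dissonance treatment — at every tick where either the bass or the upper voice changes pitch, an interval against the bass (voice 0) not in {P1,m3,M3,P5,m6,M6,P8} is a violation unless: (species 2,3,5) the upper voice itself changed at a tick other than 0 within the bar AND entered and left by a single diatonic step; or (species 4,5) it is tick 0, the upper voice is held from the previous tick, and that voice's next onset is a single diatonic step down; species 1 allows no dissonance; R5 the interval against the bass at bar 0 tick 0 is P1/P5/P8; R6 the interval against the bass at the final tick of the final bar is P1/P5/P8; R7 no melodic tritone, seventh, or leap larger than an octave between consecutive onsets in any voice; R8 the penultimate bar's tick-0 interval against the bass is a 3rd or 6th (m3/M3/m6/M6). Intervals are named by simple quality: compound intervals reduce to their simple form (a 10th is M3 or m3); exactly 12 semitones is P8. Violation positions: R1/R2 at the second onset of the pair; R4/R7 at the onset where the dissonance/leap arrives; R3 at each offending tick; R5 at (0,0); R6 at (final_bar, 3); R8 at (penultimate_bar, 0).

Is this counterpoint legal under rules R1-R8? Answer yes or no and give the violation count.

bar 0: v0=G3 v1=G4 (P8)
bar 1: v0=A3 v1=F4 (m6)
bar 2: v0=B3 v1=B4 (P8)
bar 3: v0=G3 v1=B3 (M3)
bar 4: v0=A3 v1=E4 (P5)
bar 5: v0=B3 v1=F4 (TT)
bar 6: v0=G3 v1=D4 (P5)
bar 7: v0=F3 v1=D4 (M6)
bar 8: v0=G3 v1=G4 (P8)
  R2 @ bar2.0: A3/C4 m3 -> B3/B4 P8 similar
  R7 @ bar2.0: C4->B4 leap 11st
  R2 @ bar4.0: G3/B3 M3 -> A3/E4 P5 similar
  R4 @ bar5.0: B3/F4 TT untreated
  R2 @ bar8.0: F3/A3 M3 -> G3/G4 P8 similar
  R7 @ bar8.0: A3->G4 leap 10st

No (6 violations)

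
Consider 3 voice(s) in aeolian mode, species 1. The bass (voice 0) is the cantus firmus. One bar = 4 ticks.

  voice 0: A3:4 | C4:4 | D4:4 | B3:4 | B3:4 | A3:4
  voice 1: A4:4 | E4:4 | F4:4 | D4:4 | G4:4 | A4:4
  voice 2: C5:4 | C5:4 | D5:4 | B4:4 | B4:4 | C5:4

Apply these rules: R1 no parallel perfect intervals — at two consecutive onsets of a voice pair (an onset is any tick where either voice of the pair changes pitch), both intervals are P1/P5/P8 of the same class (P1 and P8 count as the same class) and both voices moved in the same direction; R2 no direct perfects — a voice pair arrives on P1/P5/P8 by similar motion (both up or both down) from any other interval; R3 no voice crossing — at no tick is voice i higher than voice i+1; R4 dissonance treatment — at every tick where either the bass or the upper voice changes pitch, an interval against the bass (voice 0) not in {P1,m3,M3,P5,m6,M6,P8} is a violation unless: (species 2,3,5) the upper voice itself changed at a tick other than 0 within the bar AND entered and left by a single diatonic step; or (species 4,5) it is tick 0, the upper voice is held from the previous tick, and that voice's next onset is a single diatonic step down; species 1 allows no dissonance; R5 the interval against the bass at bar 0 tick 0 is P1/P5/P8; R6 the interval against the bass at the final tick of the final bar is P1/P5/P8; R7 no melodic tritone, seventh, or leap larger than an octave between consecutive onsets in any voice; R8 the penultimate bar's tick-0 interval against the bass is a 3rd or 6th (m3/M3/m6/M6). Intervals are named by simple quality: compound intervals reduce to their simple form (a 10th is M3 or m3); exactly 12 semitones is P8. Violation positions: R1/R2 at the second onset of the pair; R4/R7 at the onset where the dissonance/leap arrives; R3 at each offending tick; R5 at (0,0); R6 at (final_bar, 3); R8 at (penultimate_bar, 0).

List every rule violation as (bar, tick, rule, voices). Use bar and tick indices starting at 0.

(0, 0, R5, (0, 2))
(2, 0, R1, (0, 2))
(3, 0, R1, (0, 2))
(4, 0, R8, (0, 2))
(5, 3, R6, (0, 2))

bar 0: v0=A3 v1=A4 v2=C5 downbeat m3
bar 1: v0=C4 v1=E4 v2=C5 downbeat P8
bar 2: v0=D4 v1=F4 v2=D5 downbeat P8
bar 3: v0=B3 v1=D4 v2=B4 downbeat P8
bar 4: v0=B3 v1=G4 v2=B4 downbeat P8
bar 5: v0=A3 v1=A4 v2=C5 downbeat m3
  -> R5 @ bar 0 tick 0 v(0, 2): opens on m3
  -> R1 @ bar 2 tick 0 v(0, 2): C4/C5 P8 -> D4/D5 P8 similar
  -> R1 @ bar 3 tick 0 v(0, 2): D4/D5 P8 -> B3/B4 P8 similar
  -> R8 @ bar 4 tick 0 v(0, 2): penult P8 not 3rd/6th
  -> R6 @ bar 5 tick 3 v(0, 2): closes on m3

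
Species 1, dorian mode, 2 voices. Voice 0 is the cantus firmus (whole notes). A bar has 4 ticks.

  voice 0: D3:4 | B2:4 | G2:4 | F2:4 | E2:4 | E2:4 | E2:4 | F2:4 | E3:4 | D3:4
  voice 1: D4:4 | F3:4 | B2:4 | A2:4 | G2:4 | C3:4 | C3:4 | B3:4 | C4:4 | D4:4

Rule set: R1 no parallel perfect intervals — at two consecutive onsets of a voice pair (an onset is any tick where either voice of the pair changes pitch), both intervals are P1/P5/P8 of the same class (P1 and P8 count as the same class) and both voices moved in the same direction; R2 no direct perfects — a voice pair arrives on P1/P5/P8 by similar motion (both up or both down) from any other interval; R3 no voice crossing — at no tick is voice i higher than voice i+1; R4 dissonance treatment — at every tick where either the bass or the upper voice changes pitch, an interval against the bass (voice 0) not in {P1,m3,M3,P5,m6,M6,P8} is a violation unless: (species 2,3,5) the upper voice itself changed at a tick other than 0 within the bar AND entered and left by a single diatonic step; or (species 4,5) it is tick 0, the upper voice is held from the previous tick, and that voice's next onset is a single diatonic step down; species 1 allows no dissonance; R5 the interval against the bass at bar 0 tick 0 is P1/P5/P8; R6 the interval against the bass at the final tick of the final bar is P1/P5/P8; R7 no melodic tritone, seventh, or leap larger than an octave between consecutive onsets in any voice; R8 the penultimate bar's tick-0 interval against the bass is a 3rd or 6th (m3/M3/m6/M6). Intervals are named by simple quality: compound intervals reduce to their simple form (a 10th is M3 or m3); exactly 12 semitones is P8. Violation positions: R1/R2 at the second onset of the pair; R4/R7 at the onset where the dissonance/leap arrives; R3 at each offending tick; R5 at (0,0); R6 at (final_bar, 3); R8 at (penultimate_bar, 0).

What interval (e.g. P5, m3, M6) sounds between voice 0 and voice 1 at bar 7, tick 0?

voice 0=F2 voice 1=B3 -> TT

TT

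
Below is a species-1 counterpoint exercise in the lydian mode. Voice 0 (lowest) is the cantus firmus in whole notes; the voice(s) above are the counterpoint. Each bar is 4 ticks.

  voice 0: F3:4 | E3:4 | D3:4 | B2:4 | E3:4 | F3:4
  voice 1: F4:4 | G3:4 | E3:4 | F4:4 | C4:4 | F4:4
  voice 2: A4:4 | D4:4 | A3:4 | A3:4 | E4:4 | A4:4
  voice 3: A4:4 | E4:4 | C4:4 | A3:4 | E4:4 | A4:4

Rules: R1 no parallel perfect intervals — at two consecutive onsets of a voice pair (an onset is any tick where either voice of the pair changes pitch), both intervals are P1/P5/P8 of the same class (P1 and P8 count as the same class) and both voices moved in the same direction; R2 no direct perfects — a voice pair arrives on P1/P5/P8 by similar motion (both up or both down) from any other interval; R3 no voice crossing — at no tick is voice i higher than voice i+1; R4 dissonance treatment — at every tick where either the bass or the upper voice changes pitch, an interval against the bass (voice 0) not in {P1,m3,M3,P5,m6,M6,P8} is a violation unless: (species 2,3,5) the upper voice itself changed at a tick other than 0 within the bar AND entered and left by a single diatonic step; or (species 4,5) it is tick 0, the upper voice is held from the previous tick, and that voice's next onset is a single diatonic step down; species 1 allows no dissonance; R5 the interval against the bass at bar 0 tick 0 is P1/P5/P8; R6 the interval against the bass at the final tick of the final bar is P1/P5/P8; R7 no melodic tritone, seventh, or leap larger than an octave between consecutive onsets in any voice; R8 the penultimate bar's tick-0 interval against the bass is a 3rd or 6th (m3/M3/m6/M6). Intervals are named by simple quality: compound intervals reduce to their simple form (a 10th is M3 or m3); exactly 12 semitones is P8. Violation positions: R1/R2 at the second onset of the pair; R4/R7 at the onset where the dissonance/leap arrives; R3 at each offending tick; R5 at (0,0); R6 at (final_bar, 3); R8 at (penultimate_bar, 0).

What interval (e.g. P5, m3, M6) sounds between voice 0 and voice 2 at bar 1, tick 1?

m7

voice 0=E3 voice 2=D4 -> m7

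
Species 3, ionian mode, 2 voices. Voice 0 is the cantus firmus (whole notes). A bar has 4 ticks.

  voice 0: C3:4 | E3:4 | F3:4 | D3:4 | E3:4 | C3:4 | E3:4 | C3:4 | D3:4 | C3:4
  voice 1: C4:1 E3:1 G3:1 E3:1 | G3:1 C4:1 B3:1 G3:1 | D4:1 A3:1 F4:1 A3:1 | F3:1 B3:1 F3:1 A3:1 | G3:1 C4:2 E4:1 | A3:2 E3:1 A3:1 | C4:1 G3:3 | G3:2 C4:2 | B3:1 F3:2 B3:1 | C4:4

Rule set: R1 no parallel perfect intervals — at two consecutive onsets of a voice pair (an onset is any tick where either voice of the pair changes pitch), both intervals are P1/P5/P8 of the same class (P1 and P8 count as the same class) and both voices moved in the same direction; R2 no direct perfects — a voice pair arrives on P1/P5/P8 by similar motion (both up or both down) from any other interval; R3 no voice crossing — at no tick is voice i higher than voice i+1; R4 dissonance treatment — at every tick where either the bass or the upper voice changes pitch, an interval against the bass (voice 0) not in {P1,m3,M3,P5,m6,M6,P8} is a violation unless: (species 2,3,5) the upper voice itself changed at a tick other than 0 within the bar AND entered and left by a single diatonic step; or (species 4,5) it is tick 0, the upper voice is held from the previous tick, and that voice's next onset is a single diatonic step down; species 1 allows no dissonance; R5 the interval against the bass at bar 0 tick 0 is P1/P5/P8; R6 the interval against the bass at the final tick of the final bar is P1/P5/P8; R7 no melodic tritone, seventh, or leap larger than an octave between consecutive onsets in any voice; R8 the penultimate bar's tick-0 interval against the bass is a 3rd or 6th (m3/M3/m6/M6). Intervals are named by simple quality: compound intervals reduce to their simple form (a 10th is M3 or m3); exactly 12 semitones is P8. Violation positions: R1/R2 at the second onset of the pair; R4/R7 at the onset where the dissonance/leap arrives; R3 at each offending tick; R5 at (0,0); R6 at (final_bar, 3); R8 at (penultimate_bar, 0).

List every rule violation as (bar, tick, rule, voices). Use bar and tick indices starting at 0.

bar 0: v0=C3 v1=C4 downbeat P8
bar 1: v0=E3 v1=G3 downbeat m3
bar 2: v0=F3 v1=D4 downbeat M6
bar 3: v0=D3 v1=F3 downbeat m3
bar 4: v0=E3 v1=G3 downbeat m3
bar 5: v0=C3 v1=A3 downbeat M6
bar 6: v0=E3 v1=C4 downbeat m6
bar 7: v0=C3 v1=G3 downbeat P5
bar 8: v0=D3 v1=B3 downbeat M6
bar 9: v0=C3 v1=C4 downbeat P8
  -> R7 @ bar 3 tick 1 v(1,): F3->B3 leap 6st
  -> R7 @ bar 3 tick 2 v(1,): B3->F3 leap 6st
  -> R7 @ bar 8 tick 1 v(1,): B3->F3 leap 6st
  -> R7 @ bar 8 tick 3 v(1,): F3->B3 leap 6st

(3, 1, R7, (1,))
(3, 2, R7, (1,))
(8, 1, R7, (1,))
(8, 3, R7, (1,))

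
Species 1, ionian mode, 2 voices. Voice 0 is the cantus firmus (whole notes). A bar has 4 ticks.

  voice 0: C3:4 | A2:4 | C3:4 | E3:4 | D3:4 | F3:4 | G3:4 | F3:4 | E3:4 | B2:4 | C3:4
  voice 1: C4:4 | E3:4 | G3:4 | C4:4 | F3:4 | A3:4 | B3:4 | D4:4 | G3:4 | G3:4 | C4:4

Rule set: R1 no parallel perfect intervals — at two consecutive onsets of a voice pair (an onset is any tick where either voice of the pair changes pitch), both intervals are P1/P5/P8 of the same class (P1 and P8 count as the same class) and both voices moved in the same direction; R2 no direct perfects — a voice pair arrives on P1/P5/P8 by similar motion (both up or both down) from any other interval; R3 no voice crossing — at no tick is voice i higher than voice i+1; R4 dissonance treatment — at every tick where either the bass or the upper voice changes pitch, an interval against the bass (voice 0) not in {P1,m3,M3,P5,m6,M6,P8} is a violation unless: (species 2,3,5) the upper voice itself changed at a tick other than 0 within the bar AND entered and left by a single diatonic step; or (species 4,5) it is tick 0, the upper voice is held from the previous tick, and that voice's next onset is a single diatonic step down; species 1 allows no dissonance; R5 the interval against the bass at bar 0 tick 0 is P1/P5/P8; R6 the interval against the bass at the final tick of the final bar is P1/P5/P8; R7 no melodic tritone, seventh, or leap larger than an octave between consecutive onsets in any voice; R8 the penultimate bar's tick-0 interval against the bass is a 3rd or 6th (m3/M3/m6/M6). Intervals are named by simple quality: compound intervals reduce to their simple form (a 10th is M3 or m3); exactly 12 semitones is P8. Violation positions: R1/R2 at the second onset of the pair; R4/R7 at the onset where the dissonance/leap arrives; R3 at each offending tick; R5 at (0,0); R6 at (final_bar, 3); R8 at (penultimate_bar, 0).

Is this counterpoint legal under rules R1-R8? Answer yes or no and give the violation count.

bar 0: v0=C3 v1=C4 (P8)
bar 1: v0=A2 v1=E3 (P5)
bar 2: v0=C3 v1=G3 (P5)
bar 3: v0=E3 v1=C4 (m6)
bar 4: v0=D3 v1=F3 (m3)
bar 5: v0=F3 v1=A3 (M3)
bar 6: v0=G3 v1=B3 (M3)
bar 7: v0=F3 v1=D4 (M6)
bar 8: v0=E3 v1=G3 (m3)
bar 9: v0=B2 v1=G3 (m6)
bar 10: v0=C3 v1=C4 (P8)
  R2 @ bar1.0: C3/C4 P8 -> A2/E3 P5 similar
  R1 @ bar2.0: A2/E3 P5 -> C3/G3 P5 similar
  R2 @ bar10.0: B2/G3 m6 -> C3/C4 P8 similar

No (3 violations)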